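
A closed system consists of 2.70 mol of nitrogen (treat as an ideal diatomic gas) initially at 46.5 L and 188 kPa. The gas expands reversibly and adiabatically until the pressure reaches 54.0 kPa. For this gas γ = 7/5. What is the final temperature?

T₁ = P₁V₁/(nR) = 188×46.5/(2.70×8.314) = 389 K.
Adiabatic: T₂/T₁ = (P₂/P₁)^((γ−1)/γ) ⇒ T₂ = 389×(0.287)^0.286 = 273 K; V₂ = 113 L.

273 K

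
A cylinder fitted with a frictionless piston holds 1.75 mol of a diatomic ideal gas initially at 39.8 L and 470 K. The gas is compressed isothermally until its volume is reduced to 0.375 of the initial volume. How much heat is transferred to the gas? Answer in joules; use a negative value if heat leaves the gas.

P₁ = nRT₁/V₁ = 1.75×8.314×470/39.8 = 172 kPa.
Isothermal: T stays 470 K; PV = const ⇒ V₂ = 14.9 L, P₂ = 458 kPa.
ΔU = 0 (ideal gas, T constant).
W = nRT ln(V₂/V₁) = 1.75×8.314×470×ln(0.375) = -6710 J.
Q = ΔU + W = -6710 J.

-6710 J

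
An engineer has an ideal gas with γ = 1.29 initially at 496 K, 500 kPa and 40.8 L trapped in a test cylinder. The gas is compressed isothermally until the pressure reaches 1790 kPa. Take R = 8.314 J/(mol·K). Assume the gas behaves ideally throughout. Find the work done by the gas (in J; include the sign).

n = P₁V₁/(RT₁) = 500×40.8/(8.314×496) = 4.95 mol.
Isothermal: T stays 496 K; PV = const ⇒ V₂ = 11.4 L, P₂ = 1790 kPa.
W = nRT ln(V₂/V₁) = 4.95×8.314×496×ln(0.279) = -26000 J.

-26000 J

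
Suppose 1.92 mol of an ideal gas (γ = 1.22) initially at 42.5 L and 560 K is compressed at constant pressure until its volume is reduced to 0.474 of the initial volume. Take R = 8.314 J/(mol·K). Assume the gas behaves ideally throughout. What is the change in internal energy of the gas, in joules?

-21400 J

P₁ = nRT₁/V₁ = 1.92×8.314×560/42.5 = 210 kPa.
Isobaric: P stays 210 kPa; V/T = const ⇒ T₂ = 265 K, V₂ = 20.1 L.
For an ideal gas ΔU = nCvΔT with Cv = R/(γ−1) = 37.8 J/(mol·K).
ΔU = 1.92×37.8×(265−560) = -21400 J.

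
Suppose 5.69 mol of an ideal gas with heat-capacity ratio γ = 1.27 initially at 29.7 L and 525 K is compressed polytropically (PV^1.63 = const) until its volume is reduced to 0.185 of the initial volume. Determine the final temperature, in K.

1520 K

P₁ = nRT₁/V₁ = 5.69×8.314×525/29.7 = 836 kPa.
Polytropic n=1.63: T₂ = T₁(V₁/V₂)^(n−1) = 525×(5.41)^0.63 = 1520 K; P₂ = P₁(V₁/V₂)^n = 13100 kPa.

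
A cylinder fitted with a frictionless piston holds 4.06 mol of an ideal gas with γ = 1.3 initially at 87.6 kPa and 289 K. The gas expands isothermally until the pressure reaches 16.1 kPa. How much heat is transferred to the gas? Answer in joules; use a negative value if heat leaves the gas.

16500 J

V₁ = nRT₁/P₁ = 4.06×8.314×289/87.6 = 111 L.
Isothermal: T stays 289 K; PV = const ⇒ V₂ = 606 L, P₂ = 16.1 kPa.
ΔU = 0 (ideal gas, T constant).
W = nRT ln(V₂/V₁) = 4.06×8.314×289×ln(5.44) = 16500 J.
Q = ΔU + W = 16500 J.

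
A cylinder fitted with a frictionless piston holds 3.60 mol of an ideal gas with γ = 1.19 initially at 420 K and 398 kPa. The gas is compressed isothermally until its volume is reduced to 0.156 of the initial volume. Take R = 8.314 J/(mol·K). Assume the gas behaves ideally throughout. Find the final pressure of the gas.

V₁ = nRT₁/P₁ = 3.60×8.314×420/398 = 31.6 L.
Isothermal: T stays 420 K; PV = const ⇒ V₂ = 4.93 L, P₂ = 2550 kPa.

2550 kPa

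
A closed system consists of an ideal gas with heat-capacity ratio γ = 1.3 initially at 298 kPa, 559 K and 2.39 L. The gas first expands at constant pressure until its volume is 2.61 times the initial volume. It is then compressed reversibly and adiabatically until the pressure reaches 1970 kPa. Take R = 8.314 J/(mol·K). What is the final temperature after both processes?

2260 K

n = P₁V₁/(RT₁) = 298×2.39/(8.314×559) = 0.153 mol.
Step 1 — Isobaric: P stays 298 kPa; V/T = const ⇒ T₂ = 1460 K, V₂ = 6.24 L.
W = PΔV = 298×(6.24−2.39) kPa·L = 1150 J.
ΔU = nCvΔT = 0.153×27.7×(1460−559) = 3820 J.
Q = ΔU + W = nCpΔT = 4970 J.
State after step 1: P = 298 kPa, V = 6.24 L, T = 1460 K.
Step 2 — Adiabatic: T₂/T₁ = (P₂/P₁)^((γ−1)/γ) ⇒ T₂ = 1460×(6.61)^0.231 = 2260 K; V₂ = 1.46 L.
ΔU = nCvΔT = 0.153×27.7×(2260−1460) = 3380 J.
Q = 0 for an adiabatic process, so W = −ΔU = -3380 J.
Net over both steps: W = -2240 J, Q = 4970 J, ΔU = 7210 J.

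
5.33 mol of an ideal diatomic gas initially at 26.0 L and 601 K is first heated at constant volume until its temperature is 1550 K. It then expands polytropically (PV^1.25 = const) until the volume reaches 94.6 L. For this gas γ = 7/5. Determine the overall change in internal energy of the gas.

57700 J

P₁ = nRT₁/V₁ = 5.33×8.314×601/26.0 = 1020 kPa.
Step 1 — Isochoric: V stays 26.0 L; P/T = const ⇒ T₂ = 1550 K, P₂ = 2640 kPa.
W = 0 (no volume change).
ΔU = nCvΔT = 5.33×20.8×(1550−601) = 105000 J.
Q = ΔU = 105000 J.
State after step 1: P = 2640 kPa, V = 26.0 L, T = 1550 K.
Step 2 — Polytropic n=1.25: T₂ = T₁(V₁/V₂)^(n−1) = 1550×(0.275)^0.25 = 1120 K; P₂ = P₁(V₁/V₂)^n = 526 kPa.
W = (P₁V₁−P₂V₂)/(n−1) = (2640×26.0−526×94.6)/0.25 = 75800 J.
ΔU = nCvΔT = 5.33×20.8×(1120−1550) = -47400 J.
Q = ΔU + W = 28400 J.
Net over both steps: W = 75800 J, Q = 134000 J, ΔU = 57700 J.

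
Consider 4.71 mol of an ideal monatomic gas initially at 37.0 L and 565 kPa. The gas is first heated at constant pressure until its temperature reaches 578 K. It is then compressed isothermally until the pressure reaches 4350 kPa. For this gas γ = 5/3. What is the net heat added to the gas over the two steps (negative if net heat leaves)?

-41900 J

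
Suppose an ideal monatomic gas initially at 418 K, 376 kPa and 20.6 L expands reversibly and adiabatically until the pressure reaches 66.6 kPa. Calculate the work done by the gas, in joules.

n = P₁V₁/(RT₁) = 376×20.6/(8.314×418) = 2.23 mol.
Adiabatic: T₂/T₁ = (P₂/P₁)^((γ−1)/γ) ⇒ T₂ = 418×(0.177)^0.400 = 209 K; V₂ = 58.2 L.
ΔU = nCvΔT = 2.23×12.5×(209−418) = -5800 J.
Q = 0 for an adiabatic process, so W = −ΔU = 5800 J.

5800 J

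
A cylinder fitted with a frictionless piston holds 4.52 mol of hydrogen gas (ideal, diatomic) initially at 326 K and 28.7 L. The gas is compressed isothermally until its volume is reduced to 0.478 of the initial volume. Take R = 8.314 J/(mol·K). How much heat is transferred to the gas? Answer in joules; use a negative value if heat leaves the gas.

P₁ = nRT₁/V₁ = 4.52×8.314×326/28.7 = 427 kPa.
Isothermal: T stays 326 K; PV = const ⇒ V₂ = 13.7 L, P₂ = 893 kPa.
ΔU = 0 (ideal gas, T constant).
W = nRT ln(V₂/V₁) = 4.52×8.314×326×ln(0.478) = -9040 J.
Q = ΔU + W = -9040 J.

-9040 J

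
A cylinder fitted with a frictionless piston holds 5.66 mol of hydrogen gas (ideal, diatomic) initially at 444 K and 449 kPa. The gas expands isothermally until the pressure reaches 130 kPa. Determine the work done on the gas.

-25900 J

V₁ = nRT₁/P₁ = 5.66×8.314×444/449 = 46.5 L.
Isothermal: T stays 444 K; PV = const ⇒ V₂ = 161 L, P₂ = 130 kPa.
W = nRT ln(V₂/V₁) = 5.66×8.314×444×ln(3.45) = 25900 J.
Work done on the gas = −W_by = -25900 J.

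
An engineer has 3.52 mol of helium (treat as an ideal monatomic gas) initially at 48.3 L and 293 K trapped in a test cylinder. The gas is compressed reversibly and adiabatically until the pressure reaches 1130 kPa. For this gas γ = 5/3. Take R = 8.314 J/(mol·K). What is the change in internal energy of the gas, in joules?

14100 J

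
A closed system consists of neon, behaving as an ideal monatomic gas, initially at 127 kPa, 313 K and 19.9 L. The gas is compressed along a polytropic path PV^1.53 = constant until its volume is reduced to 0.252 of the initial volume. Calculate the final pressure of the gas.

1050 kPa

Polytropic n=1.53: T₂ = T₁(V₁/V₂)^(n−1) = 313×(3.97)^0.53 = 650 K; P₂ = P₁(V₁/V₂)^n = 1050 kPa.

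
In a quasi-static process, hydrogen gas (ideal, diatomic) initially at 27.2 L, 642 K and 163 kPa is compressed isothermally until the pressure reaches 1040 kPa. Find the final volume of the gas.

4.26 L

Isothermal: T stays 642 K; PV = const ⇒ V₂ = 4.26 L, P₂ = 1040 kPa.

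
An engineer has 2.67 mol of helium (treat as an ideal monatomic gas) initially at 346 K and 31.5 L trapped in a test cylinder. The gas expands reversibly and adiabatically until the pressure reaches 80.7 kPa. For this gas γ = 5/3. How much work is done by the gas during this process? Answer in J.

P₁ = nRT₁/V₁ = 2.67×8.314×346/31.5 = 244 kPa.
Adiabatic: T₂/T₁ = (P₂/P₁)^((γ−1)/γ) ⇒ T₂ = 346×(0.331)^0.400 = 222 K; V₂ = 61.2 L.
ΔU = nCvΔT = 2.67×12.5×(222−346) = -4120 J.
Q = 0 for an adiabatic process, so W = −ΔU = 4120 J.

4120 J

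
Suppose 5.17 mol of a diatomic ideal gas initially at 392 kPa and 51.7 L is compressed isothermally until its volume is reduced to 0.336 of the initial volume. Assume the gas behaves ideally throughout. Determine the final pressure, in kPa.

T₁ = P₁V₁/(nR) = 392×51.7/(5.17×8.314) = 471 K.
Isothermal: T stays 471 K; PV = const ⇒ V₂ = 17.4 L, P₂ = 1170 kPa.

1170 kPa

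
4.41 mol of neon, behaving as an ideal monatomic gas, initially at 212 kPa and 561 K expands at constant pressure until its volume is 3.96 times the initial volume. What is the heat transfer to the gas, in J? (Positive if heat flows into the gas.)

V₁ = nRT₁/P₁ = 4.41×8.314×561/212 = 97.0 L.
Isobaric: P stays 212 kPa; V/T = const ⇒ T₂ = 2220 K, V₂ = 384 L.
W = PΔV = 212×(384−97.0) kPa·L = 60900 J.
ΔU = nCvΔT = 4.41×12.5×(2220−561) = 91300 J.
Q = ΔU + W = nCpΔT = 152000 J.

152000 J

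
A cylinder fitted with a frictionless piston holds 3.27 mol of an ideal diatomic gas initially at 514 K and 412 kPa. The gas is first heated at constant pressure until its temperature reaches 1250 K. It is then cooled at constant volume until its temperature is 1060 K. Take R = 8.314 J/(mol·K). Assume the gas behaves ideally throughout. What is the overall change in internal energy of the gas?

37100 J

V₁ = nRT₁/P₁ = 3.27×8.314×514/412 = 33.9 L.
Step 1 — Isobaric: P stays 412 kPa; V/T = const ⇒ T₂ = 1250 K, V₂ = 82.5 L.
W = PΔV = 412×(82.5−33.9) kPa·L = 20000 J.
ΔU = nCvΔT = 3.27×20.8×(1250−514) = 50000 J.
Q = ΔU + W = nCpΔT = 70000 J.
State after step 1: P = 412 kPa, V = 82.5 L, T = 1250 K.
Step 2 — Isochoric: V stays 82.5 L; P/T = const ⇒ T₂ = 1060 K, P₂ = 349 kPa.
W = 0 (no volume change).
ΔU = nCvΔT = 3.27×20.8×(1060−1250) = -12900 J.
Q = ΔU = -12900 J.
Net over both steps: W = 20000 J, Q = 57100 J, ΔU = 37100 J.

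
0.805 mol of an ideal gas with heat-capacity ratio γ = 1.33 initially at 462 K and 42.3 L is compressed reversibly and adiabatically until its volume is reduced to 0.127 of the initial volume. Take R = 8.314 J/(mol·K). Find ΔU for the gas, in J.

9140 J

P₁ = nRT₁/V₁ = 0.805×8.314×462/42.3 = 73.1 kPa.
Adiabatic: TV^(γ−1) = const ⇒ T₂ = 462×(7.87)^0.330 = 913 K; PV^γ = const ⇒ P₂ = 1140 kPa.
For an ideal gas ΔU = nCvΔT with Cv = R/(γ−1) = 25.2 J/(mol·K).
ΔU = 0.805×25.2×(913−462) = 9140 J.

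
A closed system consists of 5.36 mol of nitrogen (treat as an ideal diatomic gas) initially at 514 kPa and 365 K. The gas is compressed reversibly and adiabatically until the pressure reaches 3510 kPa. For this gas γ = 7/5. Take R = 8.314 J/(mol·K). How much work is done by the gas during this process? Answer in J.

-29700 J

V₁ = nRT₁/P₁ = 5.36×8.314×365/514 = 31.6 L.
Adiabatic: T₂/T₁ = (P₂/P₁)^((γ−1)/γ) ⇒ T₂ = 365×(6.83)^0.286 = 632 K; V₂ = 8.02 L.
ΔU = nCvΔT = 5.36×20.8×(632−365) = 29700 J.
Q = 0 for an adiabatic process, so W = −ΔU = -29700 J.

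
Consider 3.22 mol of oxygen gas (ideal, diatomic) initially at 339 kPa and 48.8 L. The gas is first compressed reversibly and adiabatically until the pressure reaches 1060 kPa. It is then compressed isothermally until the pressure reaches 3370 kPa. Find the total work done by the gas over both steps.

T₁ = P₁V₁/(nR) = 339×48.8/(3.22×8.314) = 618 K.
Step 1 — Adiabatic: T₂/T₁ = (P₂/P₁)^((γ−1)/γ) ⇒ T₂ = 618×(3.13)^0.286 = 856 K; V₂ = 21.6 L.
ΔU = nCvΔT = 3.22×20.8×(856−618) = 15900 J.
Q = 0 for an adiabatic process, so W = −ΔU = -15900 J.
State after step 1: P = 1060 kPa, V = 21.6 L, T = 856 K.
Step 2 — Isothermal: T stays 856 K; PV = const ⇒ V₂ = 6.80 L, P₂ = 3370 kPa.
ΔU = 0 (ideal gas, T constant).
W = nRT ln(V₂/V₁) = 3.22×8.314×856×ln(0.315) = -26500 J.
Q = ΔU + W = -26500 J.
Net over both steps: W = -42400 J, Q = -26500 J, ΔU = 15900 J.

-42400 J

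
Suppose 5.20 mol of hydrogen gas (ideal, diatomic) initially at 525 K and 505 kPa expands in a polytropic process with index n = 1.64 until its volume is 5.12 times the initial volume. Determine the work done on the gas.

-23000 J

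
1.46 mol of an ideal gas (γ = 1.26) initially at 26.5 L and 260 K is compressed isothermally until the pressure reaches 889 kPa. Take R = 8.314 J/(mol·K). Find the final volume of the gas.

3.55 L

P₁ = nRT₁/V₁ = 1.46×8.314×260/26.5 = 119 kPa.
Isothermal: T stays 260 K; PV = const ⇒ V₂ = 3.55 L, P₂ = 889 kPa.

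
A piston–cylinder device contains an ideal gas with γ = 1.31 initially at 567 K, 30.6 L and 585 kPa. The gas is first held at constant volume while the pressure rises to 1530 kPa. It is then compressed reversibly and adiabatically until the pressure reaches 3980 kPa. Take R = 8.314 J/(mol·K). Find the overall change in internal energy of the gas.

132000 J

n = P₁V₁/(RT₁) = 585×30.6/(8.314×567) = 3.80 mol.
Step 1 — Isochoric: V stays 30.6 L; P/T = const ⇒ T₂ = 1480 K, P₂ = 1530 kPa.
W = 0 (no volume change).
ΔU = nCvΔT = 3.80×26.8×(1480−567) = 93300 J.
Q = ΔU = 93300 J.
State after step 1: P = 1530 kPa, V = 30.6 L, T = 1480 K.
Step 2 — Adiabatic: T₂/T₁ = (P₂/P₁)^((γ−1)/γ) ⇒ T₂ = 1480×(2.60)^0.237 = 1860 K; V₂ = 14.7 L.
ΔU = nCvΔT = 3.80×26.8×(1860−1480) = 38300 J.
Q = 0 for an adiabatic process, so W = −ΔU = -38300 J.
Net over both steps: W = -38300 J, Q = 93300 J, ΔU = 132000 J.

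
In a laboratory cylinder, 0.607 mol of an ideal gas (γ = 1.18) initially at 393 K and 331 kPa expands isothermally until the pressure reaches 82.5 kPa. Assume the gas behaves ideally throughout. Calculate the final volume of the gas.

V₁ = nRT₁/P₁ = 0.607×8.314×393/331 = 5.99 L.
Isothermal: T stays 393 K; PV = const ⇒ V₂ = 24.0 L, P₂ = 82.5 kPa.

24.0 L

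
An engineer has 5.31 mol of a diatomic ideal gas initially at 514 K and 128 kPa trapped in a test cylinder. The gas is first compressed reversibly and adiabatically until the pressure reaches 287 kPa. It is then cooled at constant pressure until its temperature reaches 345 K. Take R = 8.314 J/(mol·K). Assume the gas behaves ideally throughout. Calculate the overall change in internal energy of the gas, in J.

-18700 J

V₁ = nRT₁/P₁ = 5.31×8.314×514/128 = 177 L.
Step 1 — Adiabatic: T₂/T₁ = (P₂/P₁)^((γ−1)/γ) ⇒ T₂ = 514×(2.24)^0.286 = 647 K; V₂ = 99.6 L.
ΔU = nCvΔT = 5.31×20.8×(647−514) = 14700 J.
Q = 0 for an adiabatic process, so W = −ΔU = -14700 J.
State after step 1: P = 287 kPa, V = 99.6 L, T = 647 K.
Step 2 — Isobaric: P stays 287 kPa; V/T = const ⇒ T₂ = 345 K, V₂ = 53.1 L.
W = PΔV = 287×(53.1−99.6) kPa·L = -13300 J.
ΔU = nCvΔT = 5.31×20.8×(345−647) = -33400 J.
Q = ΔU + W = nCpΔT = -46700 J.
Net over both steps: W = -28100 J, Q = -46700 J, ΔU = -18700 J.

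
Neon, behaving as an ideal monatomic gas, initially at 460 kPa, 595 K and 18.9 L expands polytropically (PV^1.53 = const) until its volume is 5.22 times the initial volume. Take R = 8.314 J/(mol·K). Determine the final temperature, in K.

248 K

Polytropic n=1.53: T₂ = T₁(V₁/V₂)^(n−1) = 595×(0.192)^0.53 = 248 K; P₂ = P₁(V₁/V₂)^n = 36.7 kPa.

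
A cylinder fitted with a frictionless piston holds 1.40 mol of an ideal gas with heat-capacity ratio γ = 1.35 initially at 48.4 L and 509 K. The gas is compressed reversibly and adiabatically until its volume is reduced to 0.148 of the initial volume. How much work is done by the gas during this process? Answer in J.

-16100 J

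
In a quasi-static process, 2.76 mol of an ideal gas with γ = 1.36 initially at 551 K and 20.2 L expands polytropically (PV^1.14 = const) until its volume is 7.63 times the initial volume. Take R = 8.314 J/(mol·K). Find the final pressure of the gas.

61.7 kPa

P₁ = nRT₁/V₁ = 2.76×8.314×551/20.2 = 626 kPa.
Polytropic n=1.14: T₂ = T₁(V₁/V₂)^(n−1) = 551×(0.131)^0.14 = 415 K; P₂ = P₁(V₁/V₂)^n = 61.7 kPa.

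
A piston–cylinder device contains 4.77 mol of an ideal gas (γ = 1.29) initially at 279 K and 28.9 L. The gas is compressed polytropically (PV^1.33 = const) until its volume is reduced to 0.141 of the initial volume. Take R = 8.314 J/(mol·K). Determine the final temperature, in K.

P₁ = nRT₁/V₁ = 4.77×8.314×279/28.9 = 383 kPa.
Polytropic n=1.33: T₂ = T₁(V₁/V₂)^(n−1) = 279×(7.09)^0.33 = 533 K; P₂ = P₁(V₁/V₂)^n = 5180 kPa.

533 K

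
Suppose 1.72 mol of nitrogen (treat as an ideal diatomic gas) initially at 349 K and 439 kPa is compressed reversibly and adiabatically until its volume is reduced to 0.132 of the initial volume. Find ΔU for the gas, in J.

V₁ = nRT₁/P₁ = 1.72×8.314×349/439 = 11.4 L.
Adiabatic: TV^(γ−1) = const ⇒ T₂ = 349×(7.58)^0.400 = 785 K; PV^γ = const ⇒ P₂ = 7480 kPa.
For an ideal gas ΔU = nCvΔT with Cv = (5/2)R = 20.8 J/(mol·K).
ΔU = 1.72×20.8×(785−349) = 15600 J.

15600 J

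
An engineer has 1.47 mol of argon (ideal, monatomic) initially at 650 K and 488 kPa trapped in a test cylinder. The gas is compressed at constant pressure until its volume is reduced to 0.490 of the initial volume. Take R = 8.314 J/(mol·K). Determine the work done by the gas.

-4050 J

V₁ = nRT₁/P₁ = 1.47×8.314×650/488 = 16.3 L.
Isobaric: P stays 488 kPa; V/T = const ⇒ T₂ = 318 K, V₂ = 7.98 L.
W = PΔV = 488×(7.98−16.3) kPa·L = -4050 J.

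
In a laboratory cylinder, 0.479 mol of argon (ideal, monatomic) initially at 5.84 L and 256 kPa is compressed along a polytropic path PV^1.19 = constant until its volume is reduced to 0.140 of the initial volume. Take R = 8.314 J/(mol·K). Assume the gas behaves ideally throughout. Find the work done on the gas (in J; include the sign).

3560 J

T₁ = P₁V₁/(nR) = 256×5.84/(0.479×8.314) = 375 K.
Polytropic n=1.19: T₂ = T₁(V₁/V₂)^(n−1) = 375×(7.14)^0.19 = 545 K; P₂ = P₁(V₁/V₂)^n = 2660 kPa.
W = (P₁V₁−P₂V₂)/(n−1) = (256×5.84−2660×0.818)/0.19 = -3560 J.
Work done on the gas = −W_by = 3560 J.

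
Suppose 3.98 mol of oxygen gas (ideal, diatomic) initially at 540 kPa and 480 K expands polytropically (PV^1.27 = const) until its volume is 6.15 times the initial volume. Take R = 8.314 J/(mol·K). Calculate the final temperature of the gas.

V₁ = nRT₁/P₁ = 3.98×8.314×480/540 = 29.4 L.
Polytropic n=1.27: T₂ = T₁(V₁/V₂)^(n−1) = 480×(0.163)^0.27 = 294 K; P₂ = P₁(V₁/V₂)^n = 53.8 kPa.

294 K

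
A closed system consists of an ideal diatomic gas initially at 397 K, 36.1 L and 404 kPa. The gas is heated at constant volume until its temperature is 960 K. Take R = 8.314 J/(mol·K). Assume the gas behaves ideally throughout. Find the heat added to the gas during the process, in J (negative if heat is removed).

n = P₁V₁/(RT₁) = 404×36.1/(8.314×397) = 4.42 mol.
Isochoric: V stays 36.1 L; P/T = const ⇒ T₂ = 960 K, P₂ = 977 kPa.
W = 0 (no volume change).
ΔU = nCvΔT = 4.42×20.8×(960−397) = 51700 J.
Q = ΔU = 51700 J.

51700 J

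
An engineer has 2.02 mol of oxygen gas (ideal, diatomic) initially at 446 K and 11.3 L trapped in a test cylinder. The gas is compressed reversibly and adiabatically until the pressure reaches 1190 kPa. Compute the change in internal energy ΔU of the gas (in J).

3410 J

P₁ = nRT₁/V₁ = 2.02×8.314×446/11.3 = 663 kPa.
Adiabatic: T₂/T₁ = (P₂/P₁)^((γ−1)/γ) ⇒ T₂ = 446×(1.80)^0.286 = 527 K; V₂ = 7.44 L.
For an ideal gas ΔU = nCvΔT with Cv = (5/2)R = 20.8 J/(mol·K).
ΔU = 2.02×20.8×(527−446) = 3410 J.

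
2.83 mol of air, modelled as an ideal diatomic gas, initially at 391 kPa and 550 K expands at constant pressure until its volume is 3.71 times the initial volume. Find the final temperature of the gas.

2040 K

V₁ = nRT₁/P₁ = 2.83×8.314×550/391 = 33.1 L.
Isobaric: P stays 391 kPa; V/T = const ⇒ T₂ = 2040 K, V₂ = 123 L.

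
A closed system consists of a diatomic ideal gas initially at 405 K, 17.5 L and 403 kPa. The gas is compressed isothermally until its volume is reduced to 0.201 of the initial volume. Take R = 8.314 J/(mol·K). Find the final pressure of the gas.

2000 kPa

Isothermal: T stays 405 K; PV = const ⇒ V₂ = 3.52 L, P₂ = 2000 kPa.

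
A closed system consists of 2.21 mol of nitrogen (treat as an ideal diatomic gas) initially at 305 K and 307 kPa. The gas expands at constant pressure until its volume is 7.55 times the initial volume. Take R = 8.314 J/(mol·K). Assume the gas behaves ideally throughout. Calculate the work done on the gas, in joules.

-36700 J

V₁ = nRT₁/P₁ = 2.21×8.314×305/307 = 18.3 L.
Isobaric: P stays 307 kPa; V/T = const ⇒ T₂ = 2300 K, V₂ = 138 L.
W = PΔV = 307×(138−18.3) kPa·L = 36700 J.
Work done on the gas = −W_by = -36700 J.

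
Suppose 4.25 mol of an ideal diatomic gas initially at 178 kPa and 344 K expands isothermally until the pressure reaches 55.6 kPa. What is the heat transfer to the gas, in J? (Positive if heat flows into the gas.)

14100 J

V₁ = nRT₁/P₁ = 4.25×8.314×344/178 = 68.3 L.
Isothermal: T stays 344 K; PV = const ⇒ V₂ = 219 L, P₂ = 55.6 kPa.
ΔU = 0 (ideal gas, T constant).
W = nRT ln(V₂/V₁) = 4.25×8.314×344×ln(3.20) = 14100 J.
Q = ΔU + W = 14100 J.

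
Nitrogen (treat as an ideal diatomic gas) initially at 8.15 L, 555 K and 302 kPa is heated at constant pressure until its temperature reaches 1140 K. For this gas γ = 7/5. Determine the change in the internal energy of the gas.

n = P₁V₁/(RT₁) = 302×8.15/(8.314×555) = 0.533 mol.
Isobaric: P stays 302 kPa; V/T = const ⇒ T₂ = 1140 K, V₂ = 16.7 L.
For an ideal gas ΔU = nCvΔT with Cv = (5/2)R = 20.8 J/(mol·K).
ΔU = 0.533×20.8×(1140−555) = 6490 J.

6490 J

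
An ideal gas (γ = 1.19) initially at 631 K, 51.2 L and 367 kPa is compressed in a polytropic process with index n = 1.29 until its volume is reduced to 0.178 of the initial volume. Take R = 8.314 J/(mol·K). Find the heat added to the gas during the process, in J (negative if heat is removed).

22200 J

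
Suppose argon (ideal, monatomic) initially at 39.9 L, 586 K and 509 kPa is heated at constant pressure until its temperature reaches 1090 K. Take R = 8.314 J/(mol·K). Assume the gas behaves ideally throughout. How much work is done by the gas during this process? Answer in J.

17500 J

n = P₁V₁/(RT₁) = 509×39.9/(8.314×586) = 4.17 mol.
Isobaric: P stays 509 kPa; V/T = const ⇒ T₂ = 1090 K, V₂ = 74.2 L.
W = PΔV = 509×(74.2−39.9) kPa·L = 17500 J.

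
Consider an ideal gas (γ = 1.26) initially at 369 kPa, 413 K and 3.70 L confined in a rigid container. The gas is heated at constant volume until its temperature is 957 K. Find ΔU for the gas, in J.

6920 J

n = P₁V₁/(RT₁) = 369×3.70/(8.314×413) = 0.398 mol.
Isochoric: V stays 3.70 L; P/T = const ⇒ T₂ = 957 K, P₂ = 855 kPa.
For an ideal gas ΔU = nCvΔT with Cv = R/(γ−1) = 32.0 J/(mol·K).
ΔU = 0.398×32.0×(957−413) = 6920 J.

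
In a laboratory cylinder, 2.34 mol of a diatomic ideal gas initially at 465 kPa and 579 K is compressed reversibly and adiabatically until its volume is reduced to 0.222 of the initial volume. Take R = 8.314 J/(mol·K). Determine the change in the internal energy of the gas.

23300 J

V₁ = nRT₁/P₁ = 2.34×8.314×579/465 = 24.2 L.
Adiabatic: TV^(γ−1) = const ⇒ T₂ = 579×(4.50)^0.400 = 1060 K; PV^γ = const ⇒ P₂ = 3820 kPa.
For an ideal gas ΔU = nCvΔT with Cv = (5/2)R = 20.8 J/(mol·K).
ΔU = 2.34×20.8×(1060−579) = 23300 J.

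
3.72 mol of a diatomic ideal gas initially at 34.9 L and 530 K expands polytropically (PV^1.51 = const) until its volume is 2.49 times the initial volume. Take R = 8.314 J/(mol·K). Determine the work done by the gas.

P₁ = nRT₁/V₁ = 3.72×8.314×530/34.9 = 470 kPa.
Polytropic n=1.51: T₂ = T₁(V₁/V₂)^(n−1) = 530×(0.402)^0.51 = 333 K; P₂ = P₁(V₁/V₂)^n = 118 kPa.
W = (P₁V₁−P₂V₂)/(n−1) = (470×34.9−118×86.9)/0.51 = 12000 J.

12000 J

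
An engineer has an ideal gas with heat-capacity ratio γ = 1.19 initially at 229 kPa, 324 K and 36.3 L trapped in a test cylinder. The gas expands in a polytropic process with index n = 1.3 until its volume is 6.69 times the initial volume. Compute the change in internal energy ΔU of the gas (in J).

-19000 J

n = P₁V₁/(RT₁) = 229×36.3/(8.314×324) = 3.09 mol.
Polytropic n=1.3: T₂ = T₁(V₁/V₂)^(n−1) = 324×(0.149)^0.30 = 183 K; P₂ = P₁(V₁/V₂)^n = 19.4 kPa.
For an ideal gas ΔU = nCvΔT with Cv = R/(γ−1) = 43.8 J/(mol·K).
ΔU = 3.09×43.8×(183−324) = -19000 J.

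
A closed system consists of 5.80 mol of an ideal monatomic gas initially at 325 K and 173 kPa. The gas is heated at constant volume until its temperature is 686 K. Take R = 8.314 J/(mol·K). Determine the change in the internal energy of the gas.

26100 J

V₁ = nRT₁/P₁ = 5.80×8.314×325/173 = 90.6 L.
Isochoric: V stays 90.6 L; P/T = const ⇒ T₂ = 686 K, P₂ = 365 kPa.
For an ideal gas ΔU = nCvΔT with Cv = (3/2)R = 12.5 J/(mol·K).
ΔU = 5.80×12.5×(686−325) = 26100 J.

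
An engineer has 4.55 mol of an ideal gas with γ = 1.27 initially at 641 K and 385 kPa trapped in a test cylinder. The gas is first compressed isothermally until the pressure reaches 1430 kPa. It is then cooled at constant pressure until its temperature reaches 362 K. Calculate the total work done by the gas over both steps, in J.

V₁ = nRT₁/P₁ = 4.55×8.314×641/385 = 63.0 L.
Step 1 — Isothermal: T stays 641 K; PV = const ⇒ V₂ = 17.0 L, P₂ = 1430 kPa.
ΔU = 0 (ideal gas, T constant).
W = nRT ln(V₂/V₁) = 4.55×8.314×641×ln(0.269) = -31800 J.
Q = ΔU + W = -31800 J.
State after step 1: P = 1430 kPa, V = 17.0 L, T = 641 K.
Step 2 — Isobaric: P stays 1430 kPa; V/T = const ⇒ T₂ = 362 K, V₂ = 9.58 L.
W = PΔV = 1430×(9.58−17.0) kPa·L = -10600 J.
ΔU = nCvΔT = 4.55×30.8×(362−641) = -39100 J.
Q = ΔU + W = nCpΔT = -49600 J.
Net over both steps: W = -42400 J, Q = -81500 J, ΔU = -39100 J.

-42400 J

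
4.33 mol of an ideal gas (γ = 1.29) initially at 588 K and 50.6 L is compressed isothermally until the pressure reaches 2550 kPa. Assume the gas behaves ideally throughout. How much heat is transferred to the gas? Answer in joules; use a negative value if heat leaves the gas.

P₁ = nRT₁/V₁ = 4.33×8.314×588/50.6 = 418 kPa.
Isothermal: T stays 588 K; PV = const ⇒ V₂ = 8.30 L, P₂ = 2550 kPa.
ΔU = 0 (ideal gas, T constant).
W = nRT ln(V₂/V₁) = 4.33×8.314×588×ln(0.164) = -38300 J.
Q = ΔU + W = -38300 J.

-38300 J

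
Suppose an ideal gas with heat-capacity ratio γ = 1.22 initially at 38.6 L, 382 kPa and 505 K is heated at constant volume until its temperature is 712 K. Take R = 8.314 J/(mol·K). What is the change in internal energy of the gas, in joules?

27500 J

n = P₁V₁/(RT₁) = 382×38.6/(8.314×505) = 3.51 mol.
Isochoric: V stays 38.6 L; P/T = const ⇒ T₂ = 712 K, P₂ = 539 kPa.
For an ideal gas ΔU = nCvΔT with Cv = R/(γ−1) = 37.8 J/(mol·K).
ΔU = 3.51×37.8×(712−505) = 27500 J.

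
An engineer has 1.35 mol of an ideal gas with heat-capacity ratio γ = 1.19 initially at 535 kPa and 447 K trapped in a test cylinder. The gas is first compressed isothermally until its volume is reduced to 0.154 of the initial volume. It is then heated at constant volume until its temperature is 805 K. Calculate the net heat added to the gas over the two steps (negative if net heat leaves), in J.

11800 J

V₁ = nRT₁/P₁ = 1.35×8.314×447/535 = 9.38 L.
Step 1 — Isothermal: T stays 447 K; PV = const ⇒ V₂ = 1.44 L, P₂ = 3470 kPa.
ΔU = 0 (ideal gas, T constant).
W = nRT ln(V₂/V₁) = 1.35×8.314×447×ln(0.154) = -9390 J.
Q = ΔU + W = -9390 J.
State after step 1: P = 3470 kPa, V = 1.44 L, T = 447 K.
Step 2 — Isochoric: V stays 1.44 L; P/T = const ⇒ T₂ = 805 K, P₂ = 6260 kPa.
W = 0 (no volume change).
ΔU = nCvΔT = 1.35×43.8×(805−447) = 21100 J.
Q = ΔU = 21100 J.
Net over both steps: W = -9390 J, Q = 11800 J, ΔU = 21100 J.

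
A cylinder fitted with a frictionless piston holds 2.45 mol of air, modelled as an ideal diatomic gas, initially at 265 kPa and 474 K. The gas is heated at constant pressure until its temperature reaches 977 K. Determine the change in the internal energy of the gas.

25600 J

V₁ = nRT₁/P₁ = 2.45×8.314×474/265 = 36.4 L.
Isobaric: P stays 265 kPa; V/T = const ⇒ T₂ = 977 K, V₂ = 75.1 L.
For an ideal gas ΔU = nCvΔT with Cv = (5/2)R = 20.8 J/(mol·K).
ΔU = 2.45×20.8×(977−474) = 25600 J.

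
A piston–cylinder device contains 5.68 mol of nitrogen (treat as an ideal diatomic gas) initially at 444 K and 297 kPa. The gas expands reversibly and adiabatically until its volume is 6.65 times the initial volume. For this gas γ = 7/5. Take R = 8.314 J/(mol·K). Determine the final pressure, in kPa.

V₁ = nRT₁/P₁ = 5.68×8.314×444/297 = 70.6 L.
Adiabatic: TV^(γ−1) = const ⇒ T₂ = 444×(0.150)^0.400 = 208 K; PV^γ = const ⇒ P₂ = 20.9 kPa.

20.9 kPa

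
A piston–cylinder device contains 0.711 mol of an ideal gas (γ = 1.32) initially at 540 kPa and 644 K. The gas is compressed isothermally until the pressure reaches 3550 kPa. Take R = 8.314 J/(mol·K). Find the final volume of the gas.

1.07 L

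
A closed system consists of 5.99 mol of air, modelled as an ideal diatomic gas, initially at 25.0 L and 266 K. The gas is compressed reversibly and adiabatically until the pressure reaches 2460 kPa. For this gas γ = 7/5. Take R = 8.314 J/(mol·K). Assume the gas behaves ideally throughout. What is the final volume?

P₁ = nRT₁/V₁ = 5.99×8.314×266/25.0 = 530 kPa.
Adiabatic: T₂/T₁ = (P₂/P₁)^((γ−1)/γ) ⇒ T₂ = 266×(4.64)^0.286 = 412 K; V₂ = 8.35 L.

8.35 L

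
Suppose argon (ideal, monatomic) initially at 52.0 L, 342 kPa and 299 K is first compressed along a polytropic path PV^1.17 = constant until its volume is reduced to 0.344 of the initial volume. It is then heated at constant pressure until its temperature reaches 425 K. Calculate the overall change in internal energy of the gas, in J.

n = P₁V₁/(RT₁) = 342×52.0/(8.314×299) = 7.15 mol.
Step 1 — Polytropic n=1.17: T₂ = T₁(V₁/V₂)^(n−1) = 299×(2.91)^0.17 = 358 K; P₂ = P₁(V₁/V₂)^n = 1190 kPa.
W = (P₁V₁−P₂V₂)/(n−1) = (342×52.0−1190×17.9)/0.17 = -20800 J.
ΔU = nCvΔT = 7.15×12.5×(358−299) = 5310 J.
Q = ΔU + W = -15500 J.
State after step 1: P = 1190 kPa, V = 17.9 L, T = 358 K.
Step 2 — Isobaric: P stays 1190 kPa; V/T = const ⇒ T₂ = 425 K, V₂ = 21.2 L.
W = PΔV = 1190×(21.2−17.9) kPa·L = 3960 J.
ΔU = nCvΔT = 7.15×12.5×(425−358) = 5940 J.
Q = ΔU + W = nCpΔT = 9890 J.
Net over both steps: W = -16900 J, Q = -5610 J, ΔU = 11200 J.

11200 J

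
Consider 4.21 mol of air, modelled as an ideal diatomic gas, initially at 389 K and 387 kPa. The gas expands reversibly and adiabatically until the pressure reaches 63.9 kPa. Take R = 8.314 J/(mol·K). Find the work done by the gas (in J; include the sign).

13700 J

V₁ = nRT₁/P₁ = 4.21×8.314×389/387 = 35.2 L.
Adiabatic: T₂/T₁ = (P₂/P₁)^((γ−1)/γ) ⇒ T₂ = 389×(0.165)^0.286 = 233 K; V₂ = 127 L.
ΔU = nCvΔT = 4.21×20.8×(233−389) = -13700 J.
Q = 0 for an adiabatic process, so W = −ΔU = 13700 J.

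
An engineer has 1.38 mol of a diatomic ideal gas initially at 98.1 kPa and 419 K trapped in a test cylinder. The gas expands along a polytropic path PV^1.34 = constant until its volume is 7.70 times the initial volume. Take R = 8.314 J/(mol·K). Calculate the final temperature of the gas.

209 K

V₁ = nRT₁/P₁ = 1.38×8.314×419/98.1 = 49.0 L.
Polytropic n=1.34: T₂ = T₁(V₁/V₂)^(n−1) = 419×(0.130)^0.34 = 209 K; P₂ = P₁(V₁/V₂)^n = 6.36 kPa.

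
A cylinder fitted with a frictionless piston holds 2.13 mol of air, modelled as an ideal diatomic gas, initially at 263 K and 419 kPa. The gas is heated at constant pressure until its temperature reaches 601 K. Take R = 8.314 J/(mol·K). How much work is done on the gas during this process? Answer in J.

V₁ = nRT₁/P₁ = 2.13×8.314×263/419 = 11.1 L.
Isobaric: P stays 419 kPa; V/T = const ⇒ T₂ = 601 K, V₂ = 25.4 L.
W = PΔV = 419×(25.4−11.1) kPa·L = 5990 J.
Work done on the gas = −W_by = -5990 J.

-5990 J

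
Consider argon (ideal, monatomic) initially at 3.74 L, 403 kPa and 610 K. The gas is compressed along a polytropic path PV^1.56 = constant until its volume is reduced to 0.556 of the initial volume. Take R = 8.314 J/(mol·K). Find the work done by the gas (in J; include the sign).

-1050 J

n = P₁V₁/(RT₁) = 403×3.74/(8.314×610) = 0.297 mol.
Polytropic n=1.56: T₂ = T₁(V₁/V₂)^(n−1) = 610×(1.80)^0.56 = 847 K; P₂ = P₁(V₁/V₂)^n = 1010 kPa.
W = (P₁V₁−P₂V₂)/(n−1) = (403×3.74−1010×2.08)/0.56 = -1050 J.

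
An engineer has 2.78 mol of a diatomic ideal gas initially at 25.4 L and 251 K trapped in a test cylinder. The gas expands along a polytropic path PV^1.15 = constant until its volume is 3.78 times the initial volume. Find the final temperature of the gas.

P₁ = nRT₁/V₁ = 2.78×8.314×251/25.4 = 228 kPa.
Polytropic n=1.15: T₂ = T₁(V₁/V₂)^(n−1) = 251×(0.265)^0.15 = 206 K; P₂ = P₁(V₁/V₂)^n = 49.5 kPa.

206 K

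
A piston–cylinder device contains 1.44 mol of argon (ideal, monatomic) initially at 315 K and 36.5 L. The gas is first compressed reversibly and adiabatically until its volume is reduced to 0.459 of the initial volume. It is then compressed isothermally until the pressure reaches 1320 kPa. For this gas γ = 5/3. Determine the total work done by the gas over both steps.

-11800 J

P₁ = nRT₁/V₁ = 1.44×8.314×315/36.5 = 103 kPa.
Step 1 — Adiabatic: TV^(γ−1) = const ⇒ T₂ = 315×(2.18)^0.667 = 529 K; PV^γ = const ⇒ P₂ = 378 kPa.
ΔU = nCvΔT = 1.44×12.5×(529−315) = 3850 J.
Q = 0 for an adiabatic process, so W = −ΔU = -3850 J.
State after step 1: P = 378 kPa, V = 16.8 L, T = 529 K.
Step 2 — Isothermal: T stays 529 K; PV = const ⇒ V₂ = 4.80 L, P₂ = 1320 kPa.
ΔU = 0 (ideal gas, T constant).
W = nRT ln(V₂/V₁) = 1.44×8.314×529×ln(0.287) = -7920 J.
Q = ΔU + W = -7920 J.
Net over both steps: W = -11800 J, Q = -7920 J, ΔU = 3850 J.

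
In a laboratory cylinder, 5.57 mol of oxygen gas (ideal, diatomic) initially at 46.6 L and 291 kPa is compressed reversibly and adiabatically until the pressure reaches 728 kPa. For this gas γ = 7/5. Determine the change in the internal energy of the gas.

10200 J

T₁ = P₁V₁/(nR) = 291×46.6/(5.57×8.314) = 293 K.
Adiabatic: T₂/T₁ = (P₂/P₁)^((γ−1)/γ) ⇒ T₂ = 293×(2.50)^0.286 = 381 K; V₂ = 24.2 L.
For an ideal gas ΔU = nCvΔT with Cv = (5/2)R = 20.8 J/(mol·K).
ΔU = 5.57×20.8×(381−293) = 10200 J.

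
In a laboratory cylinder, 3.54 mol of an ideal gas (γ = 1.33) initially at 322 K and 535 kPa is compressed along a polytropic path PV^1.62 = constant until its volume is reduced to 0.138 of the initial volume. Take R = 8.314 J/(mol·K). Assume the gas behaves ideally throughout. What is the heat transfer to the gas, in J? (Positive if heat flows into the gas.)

V₁ = nRT₁/P₁ = 3.54×8.314×322/535 = 17.7 L.
Polytropic n=1.62: T₂ = T₁(V₁/V₂)^(n−1) = 322×(7.25)^0.62 = 1100 K; P₂ = P₁(V₁/V₂)^n = 13200 kPa.
W = (P₁V₁−P₂V₂)/(n−1) = (535×17.7−13200×2.44)/0.62 = -36900 J.
ΔU = nCvΔT = 3.54×25.2×(1100−322) = 69300 J.
Q = ΔU + W = 32400 J.

32400 J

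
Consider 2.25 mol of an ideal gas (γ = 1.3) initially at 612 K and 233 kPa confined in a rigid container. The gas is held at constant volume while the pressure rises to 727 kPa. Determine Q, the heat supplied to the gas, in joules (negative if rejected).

80900 J

V₁ = nRT₁/P₁ = 2.25×8.314×612/233 = 49.1 L.
Isochoric: V stays 49.1 L; P/T = const ⇒ T₂ = 1910 K, P₂ = 727 kPa.
W = 0 (no volume change).
ΔU = nCvΔT = 2.25×27.7×(1910−612) = 80900 J.
Q = ΔU = 80900 J.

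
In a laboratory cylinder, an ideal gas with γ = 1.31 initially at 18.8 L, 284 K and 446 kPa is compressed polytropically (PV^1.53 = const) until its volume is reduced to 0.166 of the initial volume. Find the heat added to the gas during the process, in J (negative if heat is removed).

17900 J

n = P₁V₁/(RT₁) = 446×18.8/(8.314×284) = 3.55 mol.
Polytropic n=1.53: T₂ = T₁(V₁/V₂)^(n−1) = 284×(6.02)^0.53 = 736 K; P₂ = P₁(V₁/V₂)^n = 6960 kPa.
W = (P₁V₁−P₂V₂)/(n−1) = (446×18.8−6960×3.12)/0.53 = -25200 J.
ΔU = nCvΔT = 3.55×26.8×(736−284) = 43000 J.
Q = ΔU + W = 17900 J.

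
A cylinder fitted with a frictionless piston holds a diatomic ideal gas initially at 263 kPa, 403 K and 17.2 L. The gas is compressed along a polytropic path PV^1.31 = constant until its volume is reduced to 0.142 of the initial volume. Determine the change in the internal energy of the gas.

9400 J

n = P₁V₁/(RT₁) = 263×17.2/(8.314×403) = 1.35 mol.
Polytropic n=1.31: T₂ = T₁(V₁/V₂)^(n−1) = 403×(7.04)^0.31 = 738 K; P₂ = P₁(V₁/V₂)^n = 3390 kPa.
For an ideal gas ΔU = nCvΔT with Cv = (5/2)R = 20.8 J/(mol·K).
ΔU = 1.35×20.8×(738−403) = 9400 J.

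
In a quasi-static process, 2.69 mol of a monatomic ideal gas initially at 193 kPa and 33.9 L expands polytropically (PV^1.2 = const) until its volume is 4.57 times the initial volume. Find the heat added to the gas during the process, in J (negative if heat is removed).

6000 J

T₁ = P₁V₁/(nR) = 193×33.9/(2.69×8.314) = 293 K.
Polytropic n=1.2: T₂ = T₁(V₁/V₂)^(n−1) = 293×(0.219)^0.20 = 216 K; P₂ = P₁(V₁/V₂)^n = 31.2 kPa.
W = (P₁V₁−P₂V₂)/(n−1) = (193×33.9−31.2×155)/0.20 = 8570 J.
ΔU = nCvΔT = 2.69×12.5×(216−293) = -2570 J.
Q = ΔU + W = 6000 J.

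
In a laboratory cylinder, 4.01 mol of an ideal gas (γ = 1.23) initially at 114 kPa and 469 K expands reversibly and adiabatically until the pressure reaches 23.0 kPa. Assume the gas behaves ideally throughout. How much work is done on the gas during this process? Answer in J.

V₁ = nRT₁/P₁ = 4.01×8.314×469/114 = 137 L.
Adiabatic: T₂/T₁ = (P₂/P₁)^((γ−1)/γ) ⇒ T₂ = 469×(0.202)^0.187 = 348 K; V₂ = 504 L.
ΔU = nCvΔT = 4.01×36.1×(348−469) = -17600 J.
Q = 0 for an adiabatic process, so W = −ΔU = 17600 J.
Work done on the gas = −W_by = -17600 J.

-17600 J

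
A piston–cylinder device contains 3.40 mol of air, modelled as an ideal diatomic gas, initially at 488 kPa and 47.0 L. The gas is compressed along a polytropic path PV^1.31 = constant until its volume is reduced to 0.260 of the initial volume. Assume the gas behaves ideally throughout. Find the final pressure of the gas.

T₁ = P₁V₁/(nR) = 488×47.0/(3.40×8.314) = 811 K.
Polytropic n=1.31: T₂ = T₁(V₁/V₂)^(n−1) = 811×(3.85)^0.31 = 1230 K; P₂ = P₁(V₁/V₂)^n = 2850 kPa.

2850 kPa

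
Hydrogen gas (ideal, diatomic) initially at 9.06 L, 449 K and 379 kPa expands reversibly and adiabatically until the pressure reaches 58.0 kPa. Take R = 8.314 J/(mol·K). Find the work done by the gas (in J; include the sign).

n = P₁V₁/(RT₁) = 379×9.06/(8.314×449) = 0.920 mol.
Adiabatic: T₂/T₁ = (P₂/P₁)^((γ−1)/γ) ⇒ T₂ = 449×(0.153)^0.286 = 263 K; V₂ = 34.6 L.
ΔU = nCvΔT = 0.920×20.8×(263−449) = -3560 J.
Q = 0 for an adiabatic process, so W = −ΔU = 3560 J.

3560 J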